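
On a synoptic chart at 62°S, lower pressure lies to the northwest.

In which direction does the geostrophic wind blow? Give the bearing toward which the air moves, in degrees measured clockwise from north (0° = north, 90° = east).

The pressure-gradient force points toward the northwest (bearing 315°).
Geostrophic balance: in the Southern Hemisphere the Coriolis force deflects motion to the left, so the geostrophic wind blows 90° to the left of the pressure-gradient force (low pressure on the right).
Rotating 315° by 90° counterclockwise gives 225° — the wind blows toward the southwest.

225°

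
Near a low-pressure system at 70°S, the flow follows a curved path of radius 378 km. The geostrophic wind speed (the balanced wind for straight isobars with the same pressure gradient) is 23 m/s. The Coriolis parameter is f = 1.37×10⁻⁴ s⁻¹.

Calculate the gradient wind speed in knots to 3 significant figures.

Around a low, centrifugal force acts outward with Coriolis, so pressure-gradient force balances both:
(1/ρ)|∂P/∂n| = fV + V²/R  →  V² + fR·V − fR·V_g = 0
With fR = 1.37×10⁻⁴ × 378×10³ m = 51.8 m/s:
V = [−fR + √((fR)² + 4 fR V_g)]/2 = [−51.8 + √(51.8² + 4×51.8×23)]/2 = 17.3 m/s
Subgeostrophic (V < V_g = 23 m/s), as expected around a low.
Converting: 17.3 m/s × 1.944 = 33.5 knots

33.5 knots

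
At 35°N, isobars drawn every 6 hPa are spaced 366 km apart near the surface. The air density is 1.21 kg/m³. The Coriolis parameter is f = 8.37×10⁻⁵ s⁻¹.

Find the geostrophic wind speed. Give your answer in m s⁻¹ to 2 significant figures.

Pressure gradient: |∂P/∂n| = 600 Pa / 366000 m = 1.64×10⁻³ Pa/m
Geostrophic balance (pressure-gradient force = Coriolis force):
V_g = (1/(fρ)) |∂P/∂n| = 1.64×10⁻³ / (8.37×10⁻⁵ × 1.21) = 16.2 m/s

16 m s⁻¹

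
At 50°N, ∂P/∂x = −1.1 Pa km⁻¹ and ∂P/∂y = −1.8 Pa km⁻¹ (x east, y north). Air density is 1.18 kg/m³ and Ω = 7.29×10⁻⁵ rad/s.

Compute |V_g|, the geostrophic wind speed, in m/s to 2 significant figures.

Coriolis parameter at 50°N:
f = 2Ω sin φ = 2 × 7.29×10⁻⁵ × sin 50° = 1.12×10⁻⁴ s⁻¹
Component geostrophic relations (x east, y north):
u_g = −(1/(fρ)) ∂P/∂y,  v_g = (1/(fρ)) ∂P/∂x
u_g = −(−1.8×10⁻³)/(1.12×10⁻⁴ × 1.18) = 13.7 m/s;  v_g = (−1.1×10⁻³)/(1.12×10⁻⁴ × 1.18) = −8.35 m/s
|V_g| = √(u_g² + v_g²) = 16.0 m/s

16 m/s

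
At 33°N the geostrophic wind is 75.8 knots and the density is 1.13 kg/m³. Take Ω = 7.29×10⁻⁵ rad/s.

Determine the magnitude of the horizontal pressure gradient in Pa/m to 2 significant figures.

Coriolis parameter at 33°N:
f = 2Ω sin φ = 2 × 7.29×10⁻⁵ × sin 33° = 7.94×10⁻⁵ s⁻¹
Wind speed in SI: 75.8 knots = 39.0 m/s
Geostrophic balance rearranged: |∂P/∂n| = f ρ V_g
|∂P/∂n| = 7.94×10⁻⁵ × 1.13 × 39.0 = 3.50×10⁻³ Pa/m

3.5×10⁻³ Pa/m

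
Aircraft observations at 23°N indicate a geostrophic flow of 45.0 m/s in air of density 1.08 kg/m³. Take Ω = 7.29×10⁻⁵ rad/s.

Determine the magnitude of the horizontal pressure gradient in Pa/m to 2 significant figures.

Coriolis parameter at 23°N:
f = 2Ω sin φ = 2 × 7.29×10⁻⁵ × sin 23° = 5.70×10⁻⁵ s⁻¹
Geostrophic balance rearranged: |∂P/∂n| = f ρ V_g
|∂P/∂n| = 5.70×10⁻⁵ × 1.08 × 45.0 = 2.77×10⁻³ Pa/m

2.8×10⁻³ Pa/m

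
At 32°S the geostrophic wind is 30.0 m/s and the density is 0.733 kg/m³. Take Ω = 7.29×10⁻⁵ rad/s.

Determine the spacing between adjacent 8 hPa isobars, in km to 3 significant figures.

Coriolis parameter at 32°S:
f = 2Ω sin φ = 2 × 7.29×10⁻⁵ × sin 32° = 7.73×10⁻⁵ s⁻¹
Geostrophic balance rearranged: |∂P/∂n| = f ρ V_g
|∂P/∂n| = 7.73×10⁻⁵ × 0.733 × 30.0 = 1.70×10⁻³ Pa/m
Isobar spacing: Δn = ΔP/|∂P/∂n| = 800 Pa / 1.70×10⁻³ Pa/m = 470866 m ≈ 471 km

471 km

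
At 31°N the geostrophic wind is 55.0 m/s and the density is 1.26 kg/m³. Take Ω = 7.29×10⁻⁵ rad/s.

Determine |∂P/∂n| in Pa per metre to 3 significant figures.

5.20×10⁻³ Pa/m

Coriolis parameter at 31°N:
f = 2Ω sin φ = 2 × 7.29×10⁻⁵ × sin 31° = 7.51×10⁻⁵ s⁻¹
Geostrophic balance rearranged: |∂P/∂n| = f ρ V_g
|∂P/∂n| = 7.51×10⁻⁵ × 1.26 × 55.0 = 5.20×10⁻³ Pa/m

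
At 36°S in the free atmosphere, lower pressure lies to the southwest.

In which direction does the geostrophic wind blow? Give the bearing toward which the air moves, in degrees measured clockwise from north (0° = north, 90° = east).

The pressure-gradient force points toward the southwest (bearing 225°).
Geostrophic balance: in the Southern Hemisphere the Coriolis force deflects motion to the left, so the geostrophic wind blows 90° to the left of the pressure-gradient force (low pressure on the right).
Rotating 225° by 90° counterclockwise gives 135° — the wind blows toward the southeast.

135°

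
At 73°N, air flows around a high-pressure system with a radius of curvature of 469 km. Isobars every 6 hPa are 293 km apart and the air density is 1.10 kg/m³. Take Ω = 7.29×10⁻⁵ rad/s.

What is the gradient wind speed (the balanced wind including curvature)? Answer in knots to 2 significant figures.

Coriolis parameter at 73°N:
f = 2Ω sin φ = 2 × 7.29×10⁻⁵ × sin 73° = 1.39×10⁻⁴ s⁻¹
Pressure gradient: |∂P/∂n| = 600 Pa / 293000 m = 2.05×10⁻³ Pa/m
Geostrophic speed: V_g = |∂P/∂n|/(fρ) = 2.05×10⁻³/(1.39×10⁻⁴ × 1.10) = 13.4 m/s
Around a high, pressure-gradient force acts outward with centrifugal, so Coriolis balances both:
fV = (1/ρ)|∂P/∂n| + V²/R  →  V² − fR·V + fR·V_g = 0
With fR = 1.39×10⁻⁴ × 469×10³ m = 65.4 m/s:
V = [fR − √((fR)² − 4 fR V_g)]/2 = [65.4 − √(65.4² − 4×65.4×13.4)]/2 = 18.7 m/s
Supergeostrophic (V > V_g = 13.4 m/s), as expected around a high.
Converting: 18.7 m/s × 1.944 = 36 knots

36 knots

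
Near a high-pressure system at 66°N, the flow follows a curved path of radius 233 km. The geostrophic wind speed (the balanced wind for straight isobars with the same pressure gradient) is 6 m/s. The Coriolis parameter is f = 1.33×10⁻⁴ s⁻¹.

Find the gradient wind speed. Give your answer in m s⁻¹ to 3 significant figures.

8.14 m s⁻¹

Around a high, pressure-gradient force acts outward with centrifugal, so Coriolis balances both:
fV = (1/ρ)|∂P/∂n| + V²/R  →  V² − fR·V + fR·V_g = 0
With fR = 1.33×10⁻⁴ × 233×10³ m = 31.0 m/s:
V = [fR − √((fR)² − 4 fR V_g)]/2 = [31.0 − √(31.0² − 4×31.0×6)]/2 = 8.14 m/s
Supergeostrophic (V > V_g = 6 m/s), as expected around a high.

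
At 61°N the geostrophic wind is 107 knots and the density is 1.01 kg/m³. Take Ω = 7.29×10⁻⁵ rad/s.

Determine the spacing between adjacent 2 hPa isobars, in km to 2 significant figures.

Coriolis parameter at 61°N:
f = 2Ω sin φ = 2 × 7.29×10⁻⁵ × sin 61° = 1.28×10⁻⁴ s⁻¹
Wind speed in SI: 107 knots = 55.0 m/s
Geostrophic balance rearranged: |∂P/∂n| = f ρ V_g
|∂P/∂n| = 1.28×10⁻⁴ × 1.01 × 55.0 = 7.09×10⁻³ Pa/m
Isobar spacing: Δn = ΔP/|∂P/∂n| = 200 Pa / 7.09×10⁻³ Pa/m = 28210 m ≈ 28 km

28 km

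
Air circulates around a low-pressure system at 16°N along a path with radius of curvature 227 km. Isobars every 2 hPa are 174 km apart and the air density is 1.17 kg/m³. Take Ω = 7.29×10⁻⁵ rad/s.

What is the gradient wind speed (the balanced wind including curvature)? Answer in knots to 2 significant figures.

21 knots

Coriolis parameter at 16°N:
f = 2Ω sin φ = 2 × 7.29×10⁻⁵ × sin 16° = 4.02×10⁻⁵ s⁻¹
Pressure gradient: |∂P/∂n| = 200 Pa / 174000 m = 1.15×10⁻³ Pa/m
Geostrophic speed: V_g = |∂P/∂n|/(fρ) = 1.15×10⁻³/(4.02×10⁻⁵ × 1.17) = 24.4 m/s
Around a low, centrifugal force acts outward with Coriolis, so pressure-gradient force balances both:
(1/ρ)|∂P/∂n| = fV + V²/R  →  V² + fR·V − fR·V_g = 0
With fR = 4.02×10⁻⁵ × 227×10³ m = 9.12 m/s:
V = [−fR + √((fR)² + 4 fR V_g)]/2 = [−9.12 + √(9.12² + 4×9.12×24.4)]/2 = 11.1 m/s
Subgeostrophic (V < V_g = 24.4 m/s), as expected around a low.
Converting: 11.1 m/s × 1.944 = 21 knots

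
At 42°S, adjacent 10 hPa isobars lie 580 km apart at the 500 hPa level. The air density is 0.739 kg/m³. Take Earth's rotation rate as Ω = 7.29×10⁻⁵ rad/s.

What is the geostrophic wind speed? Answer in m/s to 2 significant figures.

Coriolis parameter at 42°S:
f = 2Ω sin φ = 2 × 7.29×10⁻⁵ × sin 42° = 9.76×10⁻⁵ s⁻¹
Pressure gradient: |∂P/∂n| = 1000 Pa / 580000 m = 1.72×10⁻³ Pa/m
Geostrophic balance (pressure-gradient force = Coriolis force):
V_g = (1/(fρ)) |∂P/∂n| = 1.72×10⁻³ / (9.76×10⁻⁵ × 0.739) = 23.9 m/s

24 m/s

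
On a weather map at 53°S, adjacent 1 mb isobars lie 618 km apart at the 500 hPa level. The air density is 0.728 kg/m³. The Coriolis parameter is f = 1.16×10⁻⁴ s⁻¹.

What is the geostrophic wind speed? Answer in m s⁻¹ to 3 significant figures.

1.92 m s⁻¹

Pressure gradient: |∂P/∂n| = 100 Pa / 618000 m = 1.62×10⁻⁴ Pa/m
Geostrophic balance (pressure-gradient force = Coriolis force):
V_g = (1/(fρ)) |∂P/∂n| = 1.62×10⁻⁴ / (1.16×10⁻⁴ × 0.728) = 1.92 m/s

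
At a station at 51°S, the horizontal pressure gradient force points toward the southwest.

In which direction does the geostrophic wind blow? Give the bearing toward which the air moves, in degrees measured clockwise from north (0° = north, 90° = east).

The pressure-gradient force points toward the southwest (bearing 225°).
Geostrophic balance: in the Southern Hemisphere the Coriolis force deflects motion to the left, so the geostrophic wind blows 90° to the left of the pressure-gradient force (low pressure on the right).
Rotating 225° by 90° counterclockwise gives 135° — the wind blows toward the southeast.

135°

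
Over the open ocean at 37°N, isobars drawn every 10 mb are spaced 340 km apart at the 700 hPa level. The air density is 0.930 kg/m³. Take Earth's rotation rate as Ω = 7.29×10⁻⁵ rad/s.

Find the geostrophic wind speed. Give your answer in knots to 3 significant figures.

Coriolis parameter at 37°N:
f = 2Ω sin φ = 2 × 7.29×10⁻⁵ × sin 37° = 8.77×10⁻⁵ s⁻¹
Pressure gradient: |∂P/∂n| = 1000 Pa / 340000 m = 2.94×10⁻³ Pa/m
Geostrophic balance (pressure-gradient force = Coriolis force):
V_g = (1/(fρ)) |∂P/∂n| = 2.94×10⁻³ / (8.77×10⁻⁵ × 0.930) = 36.0 m/s
Converting: 36.0 m/s × 1.944 = 70.1 knots

70.1 knots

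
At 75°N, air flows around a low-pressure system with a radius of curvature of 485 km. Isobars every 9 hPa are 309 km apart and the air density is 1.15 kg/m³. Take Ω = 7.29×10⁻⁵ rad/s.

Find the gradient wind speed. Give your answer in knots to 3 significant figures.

Coriolis parameter at 75°N:
f = 2Ω sin φ = 2 × 7.29×10⁻⁵ × sin 75° = 1.41×10⁻⁴ s⁻¹
Pressure gradient: |∂P/∂n| = 900 Pa / 309000 m = 2.91×10⁻³ Pa/m
Geostrophic speed: V_g = |∂P/∂n|/(fρ) = 2.91×10⁻³/(1.41×10⁻⁴ × 1.15) = 18.0 m/s
Around a low, centrifugal force acts outward with Coriolis, so pressure-gradient force balances both:
(1/ρ)|∂P/∂n| = fV + V²/R  →  V² + fR·V − fR·V_g = 0
With fR = 1.41×10⁻⁴ × 485×10³ m = 68.3 m/s:
V = [−fR + √((fR)² + 4 fR V_g)]/2 = [−68.3 + √(68.3² + 4×68.3×18)]/2 = 14.8 m/s
Subgeostrophic (V < V_g = 18 m/s), as expected around a low.
Converting: 14.8 m/s × 1.944 = 28.7 knots

28.7 knots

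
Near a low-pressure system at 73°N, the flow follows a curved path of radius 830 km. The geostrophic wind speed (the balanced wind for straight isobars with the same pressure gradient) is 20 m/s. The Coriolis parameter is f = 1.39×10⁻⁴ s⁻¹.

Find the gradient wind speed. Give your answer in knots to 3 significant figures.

Around a low, centrifugal force acts outward with Coriolis, so pressure-gradient force balances both:
(1/ρ)|∂P/∂n| = fV + V²/R  →  V² + fR·V − fR·V_g = 0
With fR = 1.39×10⁻⁴ × 830×10³ m = 115 m/s:
V = [−fR + √((fR)² + 4 fR V_g)]/2 = [−115 + √(115² + 4×115×20)]/2 = 17.4 m/s
Subgeostrophic (V < V_g = 20 m/s), as expected around a low.
Converting: 17.4 m/s × 1.944 = 33.8 knots

33.8 knots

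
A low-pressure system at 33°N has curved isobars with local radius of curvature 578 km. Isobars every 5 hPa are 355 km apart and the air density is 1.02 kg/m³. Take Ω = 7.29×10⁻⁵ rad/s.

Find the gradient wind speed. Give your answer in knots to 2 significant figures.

Coriolis parameter at 33°N:
f = 2Ω sin φ = 2 × 7.29×10⁻⁵ × sin 33° = 7.94×10⁻⁵ s⁻¹
Pressure gradient: |∂P/∂n| = 500 Pa / 355000 m = 1.41×10⁻³ Pa/m
Geostrophic speed: V_g = |∂P/∂n|/(fρ) = 1.41×10⁻³/(7.94×10⁻⁵ × 1.02) = 17.4 m/s
Around a low, centrifugal force acts outward with Coriolis, so pressure-gradient force balances both:
(1/ρ)|∂P/∂n| = fV + V²/R  →  V² + fR·V − fR·V_g = 0
With fR = 7.94×10⁻⁵ × 578×10³ m = 45.9 m/s:
V = [−fR + √((fR)² + 4 fR V_g)]/2 = [−45.9 + √(45.9² + 4×45.9×17.4)]/2 = 13.4 m/s
Subgeostrophic (V < V_g = 17.4 m/s), as expected around a low.
Converting: 13.4 m/s × 1.944 = 26 knots

26 knots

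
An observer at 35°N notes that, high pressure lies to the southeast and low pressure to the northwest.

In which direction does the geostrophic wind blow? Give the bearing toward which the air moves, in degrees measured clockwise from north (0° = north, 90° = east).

045°

The pressure-gradient force points toward the northwest (bearing 315°).
Geostrophic balance: in the Northern Hemisphere the Coriolis force deflects motion to the right, so the geostrophic wind blows 90° to the right of the pressure-gradient force (low pressure on the left).
Rotating 315° by 90° clockwise gives 045° — the wind blows toward the northeast.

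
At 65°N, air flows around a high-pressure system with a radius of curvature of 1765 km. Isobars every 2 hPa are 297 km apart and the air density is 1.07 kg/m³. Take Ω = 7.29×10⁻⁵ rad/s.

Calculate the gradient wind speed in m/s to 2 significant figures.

Coriolis parameter at 65°N:
f = 2Ω sin φ = 2 × 7.29×10⁻⁵ × sin 65° = 1.32×10⁻⁴ s⁻¹
Pressure gradient: |∂P/∂n| = 200 Pa / 297000 m = 6.73×10⁻⁴ Pa/m
Geostrophic speed: V_g = |∂P/∂n|/(fρ) = 6.73×10⁻⁴/(1.32×10⁻⁴ × 1.07) = 4.76 m/s
Around a high, pressure-gradient force acts outward with centrifugal, so Coriolis balances both:
fV = (1/ρ)|∂P/∂n| + V²/R  →  V² − fR·V + fR·V_g = 0
With fR = 1.32×10⁻⁴ × 1765×10³ m = 233 m/s:
V = [fR − √((fR)² − 4 fR V_g)]/2 = [233 − √(233² − 4×233×4.76)]/2 = 4.86 m/s
Supergeostrophic (V > V_g = 4.76 m/s), as expected around a high.

4.9 m/s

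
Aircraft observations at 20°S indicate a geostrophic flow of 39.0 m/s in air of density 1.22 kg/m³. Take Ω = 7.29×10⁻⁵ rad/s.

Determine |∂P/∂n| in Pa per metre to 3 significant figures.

2.37×10⁻³ Pa/m

Coriolis parameter at 20°S:
f = 2Ω sin φ = 2 × 7.29×10⁻⁵ × sin 20° = 4.99×10⁻⁵ s⁻¹
Geostrophic balance rearranged: |∂P/∂n| = f ρ V_g
|∂P/∂n| = 4.99×10⁻⁵ × 1.22 × 39.0 = 2.37×10⁻³ Pa/m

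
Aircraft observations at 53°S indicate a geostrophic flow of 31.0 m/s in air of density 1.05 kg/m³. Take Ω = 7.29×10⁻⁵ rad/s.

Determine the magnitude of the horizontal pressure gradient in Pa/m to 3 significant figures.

3.79×10⁻³ Pa/m

Coriolis parameter at 53°S:
f = 2Ω sin φ = 2 × 7.29×10⁻⁵ × sin 53° = 1.16×10⁻⁴ s⁻¹
Geostrophic balance rearranged: |∂P/∂n| = f ρ V_g
|∂P/∂n| = 1.16×10⁻⁴ × 1.05 × 31.0 = 3.79×10⁻³ Pa/m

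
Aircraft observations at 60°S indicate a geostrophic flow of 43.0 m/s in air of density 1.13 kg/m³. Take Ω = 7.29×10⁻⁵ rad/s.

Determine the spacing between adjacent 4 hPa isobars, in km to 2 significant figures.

65 km

Coriolis parameter at 60°S:
f = 2Ω sin φ = 2 × 7.29×10⁻⁵ × sin 60° = 1.26×10⁻⁴ s⁻¹
Geostrophic balance rearranged: |∂P/∂n| = f ρ V_g
|∂P/∂n| = 1.26×10⁻⁴ × 1.13 × 43.0 = 6.14×10⁻³ Pa/m
Isobar spacing: Δn = ΔP/|∂P/∂n| = 400 Pa / 6.14×10⁻³ Pa/m = 65197 m ≈ 65 km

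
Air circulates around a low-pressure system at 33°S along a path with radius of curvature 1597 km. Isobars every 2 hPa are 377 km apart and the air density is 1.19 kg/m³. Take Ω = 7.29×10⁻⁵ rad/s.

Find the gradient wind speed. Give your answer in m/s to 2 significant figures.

Coriolis parameter at 33°S:
f = 2Ω sin φ = 2 × 7.29×10⁻⁵ × sin 33° = 7.94×10⁻⁵ s⁻¹
Pressure gradient: |∂P/∂n| = 200 Pa / 377000 m = 5.31×10⁻⁴ Pa/m
Geostrophic speed: V_g = |∂P/∂n|/(fρ) = 5.31×10⁻⁴/(7.94×10⁻⁵ × 1.19) = 5.61 m/s
Around a low, centrifugal force acts outward with Coriolis, so pressure-gradient force balances both:
(1/ρ)|∂P/∂n| = fV + V²/R  →  V² + fR·V − fR·V_g = 0
With fR = 7.94×10⁻⁵ × 1597×10³ m = 127 m/s:
V = [−fR + √((fR)² + 4 fR V_g)]/2 = [−127 + √(127² + 4×127×5.61)]/2 = 5.39 m/s
Subgeostrophic (V < V_g = 5.61 m/s), as expected around a low.

5.4 m/s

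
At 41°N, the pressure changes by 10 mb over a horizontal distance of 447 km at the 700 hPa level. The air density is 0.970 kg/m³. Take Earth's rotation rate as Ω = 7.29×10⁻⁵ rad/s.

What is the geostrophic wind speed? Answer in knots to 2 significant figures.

Coriolis parameter at 41°N:
f = 2Ω sin φ = 2 × 7.29×10⁻⁵ × sin 41° = 9.57×10⁻⁵ s⁻¹
Pressure gradient: |∂P/∂n| = 1000 Pa / 447000 m = 2.24×10⁻³ Pa/m
Geostrophic balance (pressure-gradient force = Coriolis force):
V_g = (1/(fρ)) |∂P/∂n| = 2.24×10⁻³ / (9.57×10⁻⁵ × 0.970) = 24.1 m/s
Converting: 24.1 m/s × 1.944 = 47 knots

47 knots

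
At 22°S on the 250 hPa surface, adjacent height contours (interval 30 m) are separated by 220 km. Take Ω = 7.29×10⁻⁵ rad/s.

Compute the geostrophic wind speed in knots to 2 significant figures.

Coriolis parameter at 22°S:
f = 2Ω sin φ = 2 × 7.29×10⁻⁵ × sin 22° = 5.46×10⁻⁵ s⁻¹
Height gradient: |∂Z/∂n| = 30 m / 220000 m = 1.36×10⁻⁴
On a pressure surface, geostrophic balance gives V_g = (g/f)|∂Z/∂n|:
V_g = 9.81 × 1.36×10⁻⁴ / 5.46×10⁻⁵ = 24.5 m/s
Converting: 24.5 m/s × 1.944 = 48 knots

48 knots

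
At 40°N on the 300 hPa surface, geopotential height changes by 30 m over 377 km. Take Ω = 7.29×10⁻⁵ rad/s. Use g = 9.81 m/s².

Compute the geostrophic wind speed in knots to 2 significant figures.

Coriolis parameter at 40°N:
f = 2Ω sin φ = 2 × 7.29×10⁻⁵ × sin 40° = 9.37×10⁻⁵ s⁻¹
Height gradient: |∂Z/∂n| = 30 m / 377000 m = 7.96×10⁻⁵
On a pressure surface, geostrophic balance gives V_g = (g/f)|∂Z/∂n|:
V_g = 9.81 × 7.96×10⁻⁵ / 9.37×10⁻⁵ = 8.33 m/s
Converting: 8.33 m/s × 1.944 = 16 knots

16 knots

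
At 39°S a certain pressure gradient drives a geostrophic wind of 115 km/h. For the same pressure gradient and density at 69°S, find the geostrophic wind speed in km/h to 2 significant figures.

With the same pressure gradient and density, V_g ∝ 1/f ∝ 1/sin φ.
V₂ = V₁ · sin φ₁ / sin φ₂ = 115 × sin 39° / sin 69°
V₂ = 115 × 0.6293/0.9336 = 78 km/h

78 km/h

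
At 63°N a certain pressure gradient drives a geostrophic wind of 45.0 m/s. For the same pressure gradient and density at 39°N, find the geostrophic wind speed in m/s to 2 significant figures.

64 m/s

With the same pressure gradient and density, V_g ∝ 1/f ∝ 1/sin φ.
V₂ = V₁ · sin φ₁ / sin φ₂ = 45.0 × sin 63° / sin 39°
V₂ = 45.0 × 0.8910/0.6293 = 64 m/s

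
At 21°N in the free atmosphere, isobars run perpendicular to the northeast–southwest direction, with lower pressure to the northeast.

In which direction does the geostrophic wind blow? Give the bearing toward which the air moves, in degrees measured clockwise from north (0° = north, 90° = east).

135°

The pressure-gradient force points toward the northeast (bearing 045°).
Geostrophic balance: in the Northern Hemisphere the Coriolis force deflects motion to the right, so the geostrophic wind blows 90° to the right of the pressure-gradient force (low pressure on the left).
Rotating 045° by 90° clockwise gives 135° — the wind blows toward the southeast.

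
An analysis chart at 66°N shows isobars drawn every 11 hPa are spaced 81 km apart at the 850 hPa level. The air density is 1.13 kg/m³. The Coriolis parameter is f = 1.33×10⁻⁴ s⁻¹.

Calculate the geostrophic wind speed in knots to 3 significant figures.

Pressure gradient: |∂P/∂n| = 1100 Pa / 81000 m = 1.36×10⁻² Pa/m
Geostrophic balance (pressure-gradient force = Coriolis force):
V_g = (1/(fρ)) |∂P/∂n| = 1.36×10⁻² / (1.33×10⁻⁴ × 1.13) = 90.4 m/s
Converting: 90.4 m/s × 1.944 = 176 knots

176 knots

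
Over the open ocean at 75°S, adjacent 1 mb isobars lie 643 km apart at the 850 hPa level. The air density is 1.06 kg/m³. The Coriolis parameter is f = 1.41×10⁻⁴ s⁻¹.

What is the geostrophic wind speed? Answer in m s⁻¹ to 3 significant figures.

1.04 m s⁻¹

Pressure gradient: |∂P/∂n| = 100 Pa / 643000 m = 1.56×10⁻⁴ Pa/m
Geostrophic balance (pressure-gradient force = Coriolis force):
V_g = (1/(fρ)) |∂P/∂n| = 1.56×10⁻⁴ / (1.41×10⁻⁴ × 1.06) = 1.04 m/s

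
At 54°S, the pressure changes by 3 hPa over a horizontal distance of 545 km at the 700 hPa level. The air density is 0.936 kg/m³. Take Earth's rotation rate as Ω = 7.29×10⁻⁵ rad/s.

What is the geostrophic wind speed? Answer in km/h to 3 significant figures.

Coriolis parameter at 54°S:
f = 2Ω sin φ = 2 × 7.29×10⁻⁵ × sin 54° = 1.18×10⁻⁴ s⁻¹
Pressure gradient: |∂P/∂n| = 300 Pa / 545000 m = 5.50×10⁻⁴ Pa/m
Geostrophic balance (pressure-gradient force = Coriolis force):
V_g = (1/(fρ)) |∂P/∂n| = 5.50×10⁻⁴ / (1.18×10⁻⁴ × 0.936) = 4.99 m/s
Converting: 4.99 m/s × 3.6 = 17.9 km/h

17.9 km/h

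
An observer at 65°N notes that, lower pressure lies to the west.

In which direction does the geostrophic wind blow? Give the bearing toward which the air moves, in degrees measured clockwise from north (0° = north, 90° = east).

000°

The pressure-gradient force points toward the west (bearing 270°).
Geostrophic balance: in the Northern Hemisphere the Coriolis force deflects motion to the right, so the geostrophic wind blows 90° to the right of the pressure-gradient force (low pressure on the left).
Rotating 270° by 90° clockwise gives 000° — the wind blows toward the north.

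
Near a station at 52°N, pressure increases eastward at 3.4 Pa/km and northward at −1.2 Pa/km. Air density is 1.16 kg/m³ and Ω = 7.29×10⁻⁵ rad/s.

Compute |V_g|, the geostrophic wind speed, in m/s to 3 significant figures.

Coriolis parameter at 52°N:
f = 2Ω sin φ = 2 × 7.29×10⁻⁵ × sin 52° = 1.15×10⁻⁴ s⁻¹
Component geostrophic relations (x east, y north):
u_g = −(1/(fρ)) ∂P/∂y,  v_g = (1/(fρ)) ∂P/∂x
u_g = −(−1.2×10⁻³)/(1.15×10⁻⁴ × 1.16) = 9.00 m/s;  v_g = (3.4×10⁻³)/(1.15×10⁻⁴ × 1.16) = 25.5 m/s
|V_g| = √(u_g² + v_g²) = 27.1 m/s

27.1 m/s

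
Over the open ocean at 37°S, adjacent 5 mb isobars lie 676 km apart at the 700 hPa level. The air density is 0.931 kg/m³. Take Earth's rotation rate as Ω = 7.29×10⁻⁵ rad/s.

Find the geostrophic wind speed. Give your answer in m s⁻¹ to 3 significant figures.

9.05 m s⁻¹

Coriolis parameter at 37°S:
f = 2Ω sin φ = 2 × 7.29×10⁻⁵ × sin 37° = 8.77×10⁻⁵ s⁻¹
Pressure gradient: |∂P/∂n| = 500 Pa / 676000 m = 7.40×10⁻⁴ Pa/m
Geostrophic balance (pressure-gradient force = Coriolis force):
V_g = (1/(fρ)) |∂P/∂n| = 7.40×10⁻⁴ / (8.77×10⁻⁵ × 0.931) = 9.05 m/s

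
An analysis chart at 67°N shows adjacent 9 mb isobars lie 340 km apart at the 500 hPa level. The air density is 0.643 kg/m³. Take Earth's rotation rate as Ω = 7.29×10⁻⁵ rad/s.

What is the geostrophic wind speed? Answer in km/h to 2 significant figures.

Coriolis parameter at 67°N:
f = 2Ω sin φ = 2 × 7.29×10⁻⁵ × sin 67° = 1.34×10⁻⁴ s⁻¹
Pressure gradient: |∂P/∂n| = 900 Pa / 340000 m = 2.65×10⁻³ Pa/m
Geostrophic balance (pressure-gradient force = Coriolis force):
V_g = (1/(fρ)) |∂P/∂n| = 2.65×10⁻³ / (1.34×10⁻⁴ × 0.643) = 30.7 m/s
Converting: 30.7 m/s × 3.6 = 110 km/h

110 km/h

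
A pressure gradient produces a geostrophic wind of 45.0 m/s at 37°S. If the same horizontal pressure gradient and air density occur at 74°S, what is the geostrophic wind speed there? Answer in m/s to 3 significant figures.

With the same pressure gradient and density, V_g ∝ 1/f ∝ 1/sin φ.
V₂ = V₁ · sin φ₁ / sin φ₂ = 45.0 × sin 37° / sin 74°
V₂ = 45.0 × 0.6018/0.9613 = 28.2 m/s

28.2 m/s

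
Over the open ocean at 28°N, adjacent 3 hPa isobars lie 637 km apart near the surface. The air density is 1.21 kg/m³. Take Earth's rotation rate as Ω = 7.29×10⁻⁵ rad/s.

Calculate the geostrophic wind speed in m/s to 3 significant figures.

5.69 m/s

Coriolis parameter at 28°N:
f = 2Ω sin φ = 2 × 7.29×10⁻⁵ × sin 28° = 6.84×10⁻⁵ s⁻¹
Pressure gradient: |∂P/∂n| = 300 Pa / 637000 m = 4.71×10⁻⁴ Pa/m
Geostrophic balance (pressure-gradient force = Coriolis force):
V_g = (1/(fρ)) |∂P/∂n| = 4.71×10⁻⁴ / (6.84×10⁻⁵ × 1.21) = 5.69 m/s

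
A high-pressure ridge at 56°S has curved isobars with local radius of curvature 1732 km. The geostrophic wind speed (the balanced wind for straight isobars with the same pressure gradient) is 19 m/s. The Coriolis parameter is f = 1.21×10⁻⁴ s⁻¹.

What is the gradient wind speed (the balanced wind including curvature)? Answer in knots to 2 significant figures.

Around a high, pressure-gradient force acts outward with centrifugal, so Coriolis balances both:
fV = (1/ρ)|∂P/∂n| + V²/R  →  V² − fR·V + fR·V_g = 0
With fR = 1.21×10⁻⁴ × 1732×10³ m = 210 m/s:
V = [fR − √((fR)² − 4 fR V_g)]/2 = [210 − √(210² − 4×210×19)]/2 = 21.1 m/s
Supergeostrophic (V > V_g = 19 m/s), as expected around a high.
Converting: 21.1 m/s × 1.944 = 41 knots

41 knots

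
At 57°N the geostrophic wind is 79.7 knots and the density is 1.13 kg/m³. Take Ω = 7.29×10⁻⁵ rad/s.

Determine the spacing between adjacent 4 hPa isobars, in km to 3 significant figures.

Coriolis parameter at 57°N:
f = 2Ω sin φ = 2 × 7.29×10⁻⁵ × sin 57° = 1.22×10⁻⁴ s⁻¹
Wind speed in SI: 79.7 knots = 41.0 m/s
Geostrophic balance rearranged: |∂P/∂n| = f ρ V_g
|∂P/∂n| = 1.22×10⁻⁴ × 1.13 × 41.0 = 5.67×10⁻³ Pa/m
Isobar spacing: Δn = ΔP/|∂P/∂n| = 400 Pa / 5.67×10⁻³ Pa/m = 70605 m ≈ 70.6 km

70.6 km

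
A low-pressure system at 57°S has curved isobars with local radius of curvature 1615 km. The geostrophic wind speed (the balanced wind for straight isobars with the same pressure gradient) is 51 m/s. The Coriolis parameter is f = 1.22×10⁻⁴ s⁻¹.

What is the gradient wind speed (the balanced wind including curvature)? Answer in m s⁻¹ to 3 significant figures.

Around a low, centrifugal force acts outward with Coriolis, so pressure-gradient force balances both:
(1/ρ)|∂P/∂n| = fV + V²/R  →  V² + fR·V − fR·V_g = 0
With fR = 1.22×10⁻⁴ × 1615×10³ m = 197 m/s:
V = [−fR + √((fR)² + 4 fR V_g)]/2 = [−197 + √(197² + 4×197×51)]/2 = 42 m/s
Subgeostrophic (V < V_g = 51 m/s), as expected around a low.

42.0 m s⁻¹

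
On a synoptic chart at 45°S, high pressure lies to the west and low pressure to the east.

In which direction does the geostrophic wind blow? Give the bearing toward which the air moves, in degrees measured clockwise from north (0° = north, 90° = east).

The pressure-gradient force points toward the east (bearing 090°).
Geostrophic balance: in the Southern Hemisphere the Coriolis force deflects motion to the left, so the geostrophic wind blows 90° to the left of the pressure-gradient force (low pressure on the right).
Rotating 090° by 90° counterclockwise gives 000° — the wind blows toward the north.

000°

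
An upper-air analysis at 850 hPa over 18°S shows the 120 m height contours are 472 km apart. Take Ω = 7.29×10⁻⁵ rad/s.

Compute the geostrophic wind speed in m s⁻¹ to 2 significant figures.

55 m s⁻¹

Coriolis parameter at 18°S:
f = 2Ω sin φ = 2 × 7.29×10⁻⁵ × sin 18° = 4.51×10⁻⁵ s⁻¹
Height gradient: |∂Z/∂n| = 120 m / 472000 m = 2.54×10⁻⁴
On a pressure surface, geostrophic balance gives V_g = (g/f)|∂Z/∂n|:
V_g = 9.81 × 2.54×10⁻⁴ / 4.51×10⁻⁵ = 55.4 m/s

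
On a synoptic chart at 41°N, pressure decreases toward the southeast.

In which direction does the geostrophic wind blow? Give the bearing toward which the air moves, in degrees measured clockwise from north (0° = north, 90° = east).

The pressure-gradient force points toward the southeast (bearing 135°).
Geostrophic balance: in the Northern Hemisphere the Coriolis force deflects motion to the right, so the geostrophic wind blows 90° to the right of the pressure-gradient force (low pressure on the left).
Rotating 135° by 90° clockwise gives 225° — the wind blows toward the southwest.

225°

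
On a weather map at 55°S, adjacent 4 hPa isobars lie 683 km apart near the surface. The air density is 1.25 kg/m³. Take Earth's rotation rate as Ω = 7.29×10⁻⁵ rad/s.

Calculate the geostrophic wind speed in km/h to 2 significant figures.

Coriolis parameter at 55°S:
f = 2Ω sin φ = 2 × 7.29×10⁻⁵ × sin 55° = 1.19×10⁻⁴ s⁻¹
Pressure gradient: |∂P/∂n| = 400 Pa / 683000 m = 5.86×10⁻⁴ Pa/m
Geostrophic balance (pressure-gradient force = Coriolis force):
V_g = (1/(fρ)) |∂P/∂n| = 5.86×10⁻⁴ / (1.19×10⁻⁴ × 1.25) = 3.92 m/s
Converting: 3.92 m/s × 3.6 = 14 km/h

14 km/h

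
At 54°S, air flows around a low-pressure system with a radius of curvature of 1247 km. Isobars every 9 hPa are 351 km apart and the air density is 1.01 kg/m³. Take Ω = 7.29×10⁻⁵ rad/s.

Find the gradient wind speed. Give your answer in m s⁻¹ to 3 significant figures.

Coriolis parameter at 54°S:
f = 2Ω sin φ = 2 × 7.29×10⁻⁵ × sin 54° = 1.18×10⁻⁴ s⁻¹
Pressure gradient: |∂P/∂n| = 900 Pa / 351000 m = 2.56×10⁻³ Pa/m
Geostrophic speed: V_g = |∂P/∂n|/(fρ) = 2.56×10⁻³/(1.18×10⁻⁴ × 1.01) = 21.5 m/s
Around a low, centrifugal force acts outward with Coriolis, so pressure-gradient force balances both:
(1/ρ)|∂P/∂n| = fV + V²/R  →  V² + fR·V − fR·V_g = 0
With fR = 1.18×10⁻⁴ × 1247×10³ m = 147 m/s:
V = [−fR + √((fR)² + 4 fR V_g)]/2 = [−147 + √(147² + 4×147×21.5)]/2 = 19.1 m/s
Subgeostrophic (V < V_g = 21.5 m/s), as expected around a low.

19.1 m s⁻¹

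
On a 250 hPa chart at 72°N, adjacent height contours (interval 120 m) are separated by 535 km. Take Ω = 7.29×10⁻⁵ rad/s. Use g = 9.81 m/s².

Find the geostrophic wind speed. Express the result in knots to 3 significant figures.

Coriolis parameter at 72°N:
f = 2Ω sin φ = 2 × 7.29×10⁻⁵ × sin 72° = 1.39×10⁻⁴ s⁻¹
Height gradient: |∂Z/∂n| = 120 m / 535000 m = 2.24×10⁻⁴
On a pressure surface, geostrophic balance gives V_g = (g/f)|∂Z/∂n|:
V_g = 9.81 × 2.24×10⁻⁴ / 1.39×10⁻⁴ = 15.9 m/s
Converting: 15.9 m/s × 1.944 = 30.8 knots

30.8 knots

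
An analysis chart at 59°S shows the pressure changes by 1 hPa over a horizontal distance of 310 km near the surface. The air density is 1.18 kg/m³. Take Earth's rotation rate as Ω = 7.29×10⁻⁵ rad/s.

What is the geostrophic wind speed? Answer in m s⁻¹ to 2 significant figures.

Coriolis parameter at 59°S:
f = 2Ω sin φ = 2 × 7.29×10⁻⁵ × sin 59° = 1.25×10⁻⁴ s⁻¹
Pressure gradient: |∂P/∂n| = 100 Pa / 310000 m = 3.23×10⁻⁴ Pa/m
Geostrophic balance (pressure-gradient force = Coriolis force):
V_g = (1/(fρ)) |∂P/∂n| = 3.23×10⁻⁴ / (1.25×10⁻⁴ × 1.18) = 2.19 m/s

2.2 m s⁻¹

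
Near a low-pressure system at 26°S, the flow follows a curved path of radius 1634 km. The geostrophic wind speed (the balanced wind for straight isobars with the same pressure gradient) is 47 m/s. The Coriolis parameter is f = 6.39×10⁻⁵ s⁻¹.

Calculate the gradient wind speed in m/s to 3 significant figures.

Around a low, centrifugal force acts outward with Coriolis, so pressure-gradient force balances both:
(1/ρ)|∂P/∂n| = fV + V²/R  →  V² + fR·V − fR·V_g = 0
With fR = 6.39×10⁻⁵ × 1634×10³ m = 104 m/s:
V = [−fR + √((fR)² + 4 fR V_g)]/2 = [−104 + √(104² + 4×104×47)]/2 = 35.2 m/s
Subgeostrophic (V < V_g = 47 m/s), as expected around a low.

35.2 m/s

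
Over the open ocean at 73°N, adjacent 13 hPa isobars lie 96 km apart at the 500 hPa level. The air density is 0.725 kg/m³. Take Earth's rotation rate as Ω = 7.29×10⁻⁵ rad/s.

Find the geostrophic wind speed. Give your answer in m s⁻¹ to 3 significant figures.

134 m s⁻¹

Coriolis parameter at 73°N:
f = 2Ω sin φ = 2 × 7.29×10⁻⁵ × sin 73° = 1.39×10⁻⁴ s⁻¹
Pressure gradient: |∂P/∂n| = 1300 Pa / 96000 m = 1.35×10⁻² Pa/m
Geostrophic balance (pressure-gradient force = Coriolis force):
V_g = (1/(fρ)) |∂P/∂n| = 1.35×10⁻² / (1.39×10⁻⁴ × 0.725) = 134 m/s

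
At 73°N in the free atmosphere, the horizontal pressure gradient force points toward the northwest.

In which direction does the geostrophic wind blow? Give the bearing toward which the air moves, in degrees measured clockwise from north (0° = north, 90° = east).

045°

The pressure-gradient force points toward the northwest (bearing 315°).
Geostrophic balance: in the Northern Hemisphere the Coriolis force deflects motion to the right, so the geostrophic wind blows 90° to the right of the pressure-gradient force (low pressure on the left).
Rotating 315° by 90° clockwise gives 045° — the wind blows toward the northeast.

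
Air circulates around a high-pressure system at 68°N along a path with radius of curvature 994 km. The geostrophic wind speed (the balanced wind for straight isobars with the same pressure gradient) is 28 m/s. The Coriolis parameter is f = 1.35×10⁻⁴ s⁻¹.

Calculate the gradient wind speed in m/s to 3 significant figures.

Around a high, pressure-gradient force acts outward with centrifugal, so Coriolis balances both:
fV = (1/ρ)|∂P/∂n| + V²/R  →  V² − fR·V + fR·V_g = 0
With fR = 1.35×10⁻⁴ × 994×10³ m = 134 m/s:
V = [fR − √((fR)² − 4 fR V_g)]/2 = [134 − √(134² − 4×134×28)]/2 = 39.8 m/s
Supergeostrophic (V > V_g = 28 m/s), as expected around a high.

39.8 m/s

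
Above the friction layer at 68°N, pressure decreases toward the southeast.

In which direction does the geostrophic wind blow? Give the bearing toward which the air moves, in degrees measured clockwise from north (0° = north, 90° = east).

225°

The pressure-gradient force points toward the southeast (bearing 135°).
Geostrophic balance: in the Northern Hemisphere the Coriolis force deflects motion to the right, so the geostrophic wind blows 90° to the right of the pressure-gradient force (low pressure on the left).
Rotating 135° by 90° clockwise gives 225° — the wind blows toward the southwest.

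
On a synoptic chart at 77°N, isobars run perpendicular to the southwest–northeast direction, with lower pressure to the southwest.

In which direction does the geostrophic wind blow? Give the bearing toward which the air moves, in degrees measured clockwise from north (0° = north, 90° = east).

The pressure-gradient force points toward the southwest (bearing 225°).
Geostrophic balance: in the Northern Hemisphere the Coriolis force deflects motion to the right, so the geostrophic wind blows 90° to the right of the pressure-gradient force (low pressure on the left).
Rotating 225° by 90° clockwise gives 315° — the wind blows toward the northwest.

315°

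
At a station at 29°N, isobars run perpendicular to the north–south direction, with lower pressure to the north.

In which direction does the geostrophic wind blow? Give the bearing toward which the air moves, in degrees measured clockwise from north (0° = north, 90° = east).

The pressure-gradient force points toward the north (bearing 000°).
Geostrophic balance: in the Northern Hemisphere the Coriolis force deflects motion to the right, so the geostrophic wind blows 90° to the right of the pressure-gradient force (low pressure on the left).
Rotating 000° by 90° clockwise gives 090° — the wind blows toward the east.

090°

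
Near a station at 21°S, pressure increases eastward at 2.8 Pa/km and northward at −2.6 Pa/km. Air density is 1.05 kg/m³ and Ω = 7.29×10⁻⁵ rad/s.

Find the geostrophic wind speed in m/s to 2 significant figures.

Coriolis parameter at 21°S:
f = 2Ω sin φ = 2 × 7.29×10⁻⁵ × sin 21° = 5.23×10⁻⁵ s⁻¹
In the Southern Hemisphere f is negative: f = −5.23×10⁻⁵ s⁻¹.
Component geostrophic relations (x east, y north):
u_g = −(1/(fρ)) ∂P/∂y,  v_g = (1/(fρ)) ∂P/∂x
u_g = −(−2.6×10⁻³)/(−5.23×10⁻⁵ × 1.05) = −47.4 m/s;  v_g = (2.8×10⁻³)/(−5.23×10⁻⁵ × 1.05) = −51.0 m/s
|V_g| = √(u_g² + v_g²) = 69.6 m/s

70 m/s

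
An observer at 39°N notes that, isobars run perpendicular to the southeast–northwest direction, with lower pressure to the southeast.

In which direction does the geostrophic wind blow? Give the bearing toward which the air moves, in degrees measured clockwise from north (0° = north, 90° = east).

225°

The pressure-gradient force points toward the southeast (bearing 135°).
Geostrophic balance: in the Northern Hemisphere the Coriolis force deflects motion to the right, so the geostrophic wind blows 90° to the right of the pressure-gradient force (low pressure on the left).
Rotating 135° by 90° clockwise gives 225° — the wind blows toward the southwest.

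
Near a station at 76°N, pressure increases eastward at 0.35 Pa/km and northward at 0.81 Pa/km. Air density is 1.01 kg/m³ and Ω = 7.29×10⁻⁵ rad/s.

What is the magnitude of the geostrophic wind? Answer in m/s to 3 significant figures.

Coriolis parameter at 76°N:
f = 2Ω sin φ = 2 × 7.29×10⁻⁵ × sin 76° = 1.41×10⁻⁴ s⁻¹
Component geostrophic relations (x east, y north):
u_g = −(1/(fρ)) ∂P/∂y,  v_g = (1/(fρ)) ∂P/∂x
u_g = −(0.81×10⁻³)/(1.41×10⁻⁴ × 1.01) = −5.67 m/s;  v_g = (0.35×10⁻³)/(1.41×10⁻⁴ × 1.01) = 2.45 m/s
|V_g| = √(u_g² + v_g²) = 6.18 m/s

6.18 m/s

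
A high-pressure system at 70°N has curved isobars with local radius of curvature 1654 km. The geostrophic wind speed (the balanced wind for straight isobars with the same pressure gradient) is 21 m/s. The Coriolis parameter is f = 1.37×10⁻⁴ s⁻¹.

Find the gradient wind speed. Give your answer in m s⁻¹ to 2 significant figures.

23 m s⁻¹

Around a high, pressure-gradient force acts outward with centrifugal, so Coriolis balances both:
fV = (1/ρ)|∂P/∂n| + V²/R  →  V² − fR·V + fR·V_g = 0
With fR = 1.37×10⁻⁴ × 1654×10³ m = 227 m/s:
V = [fR − √((fR)² − 4 fR V_g)]/2 = [227 − √(227² − 4×227×21)]/2 = 23.4 m/s
Supergeostrophic (V > V_g = 21 m/s), as expected around a high.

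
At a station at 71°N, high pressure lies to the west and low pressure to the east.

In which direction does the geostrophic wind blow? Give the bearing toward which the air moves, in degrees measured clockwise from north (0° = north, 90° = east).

The pressure-gradient force points toward the east (bearing 090°).
Geostrophic balance: in the Northern Hemisphere the Coriolis force deflects motion to the right, so the geostrophic wind blows 90° to the right of the pressure-gradient force (low pressure on the left).
Rotating 090° by 90° clockwise gives 180° — the wind blows toward the south.

180°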